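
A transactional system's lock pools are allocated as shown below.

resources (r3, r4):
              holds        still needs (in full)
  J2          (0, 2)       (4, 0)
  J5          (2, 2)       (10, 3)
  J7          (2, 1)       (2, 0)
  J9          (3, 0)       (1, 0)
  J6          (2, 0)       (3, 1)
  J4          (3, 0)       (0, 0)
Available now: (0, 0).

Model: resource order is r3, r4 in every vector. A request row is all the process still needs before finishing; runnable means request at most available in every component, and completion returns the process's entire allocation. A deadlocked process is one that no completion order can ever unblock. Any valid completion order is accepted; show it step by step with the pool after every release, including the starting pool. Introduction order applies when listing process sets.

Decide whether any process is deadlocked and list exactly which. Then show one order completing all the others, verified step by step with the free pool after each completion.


Nothing here is deadlocked.
Key observation: beginning at J4, releases accumulate fast enough that every process eventually fits.
One completion order for the rest: J4, J7, J6, J9, J2, J5. Verifying each step:
  pool = (0, 0)
  run J4 (needs (0, 0), free (0, 0)); after release of (3, 0) the pool is (3, 0)
  run J7 (needs (2, 0), free (3, 0)); after release of (2, 1) the pool is (5, 1)
  run J6 (needs (3, 1), free (5, 1)); after release of (2, 0) the pool is (7, 1)
  run J9 (needs (1, 0), free (7, 1)); after release of (3, 0) the pool is (10, 1)
  run J2 (needs (4, 0), free (10, 1)); after release of (0, 2) the pool is (10, 3)
  run J5 (needs (10, 3), free (10, 3)); after release of (2, 2) the pool is (12, 5)


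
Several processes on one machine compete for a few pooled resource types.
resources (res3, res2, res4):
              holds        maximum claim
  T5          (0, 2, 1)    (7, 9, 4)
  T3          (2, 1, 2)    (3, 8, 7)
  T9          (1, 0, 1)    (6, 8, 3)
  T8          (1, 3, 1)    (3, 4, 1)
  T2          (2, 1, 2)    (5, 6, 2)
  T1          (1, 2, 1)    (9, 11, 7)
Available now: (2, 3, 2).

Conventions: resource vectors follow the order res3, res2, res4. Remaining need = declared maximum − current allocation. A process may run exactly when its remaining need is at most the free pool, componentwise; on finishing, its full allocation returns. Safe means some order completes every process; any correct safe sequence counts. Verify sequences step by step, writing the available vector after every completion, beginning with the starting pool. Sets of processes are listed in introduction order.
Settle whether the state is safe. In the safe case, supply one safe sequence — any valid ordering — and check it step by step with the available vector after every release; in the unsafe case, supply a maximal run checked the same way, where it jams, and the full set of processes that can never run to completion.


SAFE. One safe sequence: T8, T2, T3, T9, T5, T1.
Key observation: the order's first zero-slack moment is T8 ((2, 1, 0) needed, (2, 3, 2) free — a requested resource with nothing to spare).
Step-by-step check:
  pool = (2, 3, 2)
  T8: need (2, 1, 0) fits (2, 3, 2); releases (1, 3, 1), pool now (3, 6, 3)
  T2: need (3, 5, 0) fits (3, 6, 3); releases (2, 1, 2), pool now (5, 7, 5)
  T3: need (1, 7, 5) fits (5, 7, 5); releases (2, 1, 2), pool now (7, 8, 7)
  T9: need (5, 8, 2) fits (7, 8, 7); releases (1, 0, 1), pool now (8, 8, 8)
  T5: need (7, 7, 3) fits (8, 8, 8); releases (0, 2, 1), pool now (8, 10, 9)
  T1: need (8, 9, 6) fits (8, 10, 9); releases (1, 2, 1), pool now (9, 12, 10)


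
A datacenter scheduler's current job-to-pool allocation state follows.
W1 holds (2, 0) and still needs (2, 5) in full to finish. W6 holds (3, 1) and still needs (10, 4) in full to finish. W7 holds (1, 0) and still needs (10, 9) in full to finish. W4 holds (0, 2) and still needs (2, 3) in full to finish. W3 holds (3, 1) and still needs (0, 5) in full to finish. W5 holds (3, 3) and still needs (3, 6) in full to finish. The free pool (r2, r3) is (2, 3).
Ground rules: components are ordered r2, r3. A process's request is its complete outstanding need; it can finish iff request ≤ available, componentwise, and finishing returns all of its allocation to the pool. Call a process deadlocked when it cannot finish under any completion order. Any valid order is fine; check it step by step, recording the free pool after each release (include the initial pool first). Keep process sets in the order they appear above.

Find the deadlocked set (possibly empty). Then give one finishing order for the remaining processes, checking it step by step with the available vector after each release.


No process is deadlocked.
Key observation: there is always a runnable process — W4 first — so the state unwinds completely.
A valid finishing order for the others: W4, W3, W1, W5, W6, W7. Walking it through:
  pool = (2, 3)
  run W4 (needs (2, 3), free (2, 3)); after release of (0, 2) the pool is (2, 5)
  run W3 (needs (0, 5), free (2, 5)); after release of (3, 1) the pool is (5, 6)
  run W1 (needs (2, 5), free (5, 6)); after release of (2, 0) the pool is (7, 6)
  run W5 (needs (3, 6), free (7, 6)); after release of (3, 3) the pool is (10, 9)
  run W6 (needs (10, 4), free (10, 9)); after release of (3, 1) the pool is (13, 10)
  run W7 (needs (10, 9), free (13, 10)); after release of (1, 0) the pool is (14, 10)


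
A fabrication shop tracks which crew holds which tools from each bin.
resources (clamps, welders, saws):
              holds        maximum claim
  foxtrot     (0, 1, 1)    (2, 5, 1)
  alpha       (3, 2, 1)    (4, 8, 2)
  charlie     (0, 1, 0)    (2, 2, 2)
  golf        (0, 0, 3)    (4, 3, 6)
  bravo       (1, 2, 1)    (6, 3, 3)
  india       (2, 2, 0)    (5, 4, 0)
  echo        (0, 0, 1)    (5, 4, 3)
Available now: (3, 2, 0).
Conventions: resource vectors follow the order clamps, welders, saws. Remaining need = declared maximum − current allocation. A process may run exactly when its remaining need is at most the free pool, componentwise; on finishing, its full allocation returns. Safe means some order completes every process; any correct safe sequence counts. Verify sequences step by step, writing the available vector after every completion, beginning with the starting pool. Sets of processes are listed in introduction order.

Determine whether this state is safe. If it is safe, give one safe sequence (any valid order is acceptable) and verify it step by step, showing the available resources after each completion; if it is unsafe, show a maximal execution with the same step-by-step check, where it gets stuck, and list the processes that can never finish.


The state is UNSAFE.
Key observation: after india, foxtrot the pool peaks at (5, 5, 1), and each blocked process is short somewhere: alpha on welders; charlie on saws; golf on saws; bravo on saws; echo on saws.
A maximal execution: india, foxtrot — then nothing else fits. Check, step by step:
  pool = (3, 2, 0)
  run india (needs (3, 2, 0), free (3, 2, 0)); after release of (2, 2, 0) the pool is (5, 4, 0)
  run foxtrot (needs (2, 4, 0), free (5, 4, 0)); after release of (0, 1, 1) the pool is (5, 5, 1)
  blocked: alpha wants (1, 6, 1), pool (5, 5, 1) — not enough welders
  blocked: charlie wants (2, 1, 2), pool (5, 5, 1) — not enough saws
  blocked: golf wants (4, 3, 3), pool (5, 5, 1) — not enough saws
  blocked: bravo wants (5, 1, 2), pool (5, 5, 1) — not enough saws
  blocked: echo wants (5, 4, 2), pool (5, 5, 1) — not enough saws
Never able to finish: alpha, charlie, golf, bravo and echo.


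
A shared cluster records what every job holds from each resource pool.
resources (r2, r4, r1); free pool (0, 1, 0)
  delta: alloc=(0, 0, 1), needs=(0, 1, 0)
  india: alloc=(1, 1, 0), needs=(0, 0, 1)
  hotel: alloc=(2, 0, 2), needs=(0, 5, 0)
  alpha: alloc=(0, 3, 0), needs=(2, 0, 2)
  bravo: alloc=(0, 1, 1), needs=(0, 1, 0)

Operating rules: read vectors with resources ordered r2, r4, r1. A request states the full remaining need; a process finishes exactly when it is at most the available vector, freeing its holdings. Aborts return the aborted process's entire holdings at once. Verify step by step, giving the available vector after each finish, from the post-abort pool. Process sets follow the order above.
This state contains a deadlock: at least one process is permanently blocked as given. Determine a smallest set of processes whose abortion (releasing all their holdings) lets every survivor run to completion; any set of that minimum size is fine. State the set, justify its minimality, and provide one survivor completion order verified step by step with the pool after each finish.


The answer: abort alpha.
Key observation: hotel had no path to completion before; after the abort of alpha ((0, 3, 0) returned), step 3 is where it fits.
Why nothing smaller works: aborting no one leaves the state deadlocked as given.
One survivor order: bravo, delta, hotel, india. Check, step by step (post-abort pool first):
  pool = (0, 4, 0)
  bravo needs (0, 1, 0) <= (0, 4, 0) -> finishes; pool += (0, 1, 1) = (0, 5, 1)
  delta needs (0, 1, 0) <= (0, 5, 1) -> finishes; pool += (0, 0, 1) = (0, 5, 2)
  hotel needs (0, 5, 0) <= (0, 5, 2) -> finishes; pool += (2, 0, 2) = (2, 5, 4)
  india needs (0, 0, 1) <= (2, 5, 4) -> finishes; pool += (1, 1, 0) = (3, 6, 4)


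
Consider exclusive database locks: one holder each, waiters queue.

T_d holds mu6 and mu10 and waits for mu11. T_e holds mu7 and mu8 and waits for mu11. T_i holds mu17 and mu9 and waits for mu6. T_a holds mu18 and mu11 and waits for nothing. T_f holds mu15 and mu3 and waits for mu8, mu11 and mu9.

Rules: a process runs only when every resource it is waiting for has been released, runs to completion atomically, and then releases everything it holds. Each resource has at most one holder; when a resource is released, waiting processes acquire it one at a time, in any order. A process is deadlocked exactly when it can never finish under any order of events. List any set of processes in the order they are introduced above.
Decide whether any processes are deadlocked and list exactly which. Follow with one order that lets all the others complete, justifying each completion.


No process is deadlocked.
Key observation: the waits form no ring: some process can always run, and its releases unblock the others one by one.
The rest can finish in the order T_a, T_d, T_e, T_i, T_f.
Walking it through:
  T_a: no waits; runs immediately, freeing mu18 and mu11
  T_d: everything it awaited (mu11) is free; runs, freeing mu6 and mu10
  T_e: everything it awaited (mu11) is free; runs, freeing mu7 and mu8
  T_i: everything it awaited (mu6) is free; runs, freeing mu17 and mu9
  T_f: everything it awaited (mu8, mu11 and mu9) is free; runs, freeing mu15 and mu3


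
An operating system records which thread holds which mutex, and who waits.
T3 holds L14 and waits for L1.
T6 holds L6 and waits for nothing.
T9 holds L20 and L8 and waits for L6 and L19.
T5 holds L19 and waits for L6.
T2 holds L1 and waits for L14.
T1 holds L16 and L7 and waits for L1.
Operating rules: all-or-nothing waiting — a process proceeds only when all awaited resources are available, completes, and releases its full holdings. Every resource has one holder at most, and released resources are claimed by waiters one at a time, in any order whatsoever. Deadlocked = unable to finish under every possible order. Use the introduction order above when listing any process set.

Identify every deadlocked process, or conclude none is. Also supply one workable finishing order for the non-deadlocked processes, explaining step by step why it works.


The deadlocked set is T3, T2 and T1.
Key observation: the wait chain closes on itself along T3 -> T2 -> T3; T1 waits into the deadlock from upstream.
The rest can finish in the order T6, T5, T9.
Step-by-step check:
  T6: no waits; runs immediately, freeing L6
  run T5 (all its waits — L6 — are resolved); releases L19
  run T9 (all its waits — L6 and L19 — are resolved); releases L20 and L8


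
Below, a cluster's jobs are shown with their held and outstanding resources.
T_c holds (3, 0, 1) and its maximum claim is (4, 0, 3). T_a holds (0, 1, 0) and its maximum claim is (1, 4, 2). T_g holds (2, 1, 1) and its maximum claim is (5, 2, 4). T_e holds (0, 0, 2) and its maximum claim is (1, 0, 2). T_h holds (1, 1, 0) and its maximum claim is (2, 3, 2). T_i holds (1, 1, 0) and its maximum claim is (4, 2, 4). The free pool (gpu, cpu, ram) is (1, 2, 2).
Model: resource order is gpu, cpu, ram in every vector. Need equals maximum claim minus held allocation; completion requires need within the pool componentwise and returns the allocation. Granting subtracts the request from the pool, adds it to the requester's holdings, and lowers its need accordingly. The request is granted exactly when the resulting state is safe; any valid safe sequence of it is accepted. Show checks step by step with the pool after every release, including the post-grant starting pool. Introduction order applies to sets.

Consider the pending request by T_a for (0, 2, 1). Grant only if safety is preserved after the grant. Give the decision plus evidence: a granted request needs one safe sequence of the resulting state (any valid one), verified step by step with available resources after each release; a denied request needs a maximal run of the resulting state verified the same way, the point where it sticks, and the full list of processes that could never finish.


DENY. Granting would leave the state unsafe.
Key observation: once T_e, T_c finish, the pool peaks at (4, 0, 4) — and every remaining process still needs more cpu than that.
Pretend the grant happened; the run T_e, T_c goes as far as possible. Walking it through:
  pool = (1, 0, 1)
  T_e needs (1, 0, 0) <= (1, 0, 1) -> finishes; pool += (0, 0, 2) = (1, 0, 3)
  T_c needs (1, 0, 2) <= (1, 0, 3) -> finishes; pool += (3, 0, 1) = (4, 0, 4)
  blocked: T_a wants (1, 1, 1), pool (4, 0, 4) — not enough cpu
  blocked: T_g wants (3, 1, 3), pool (4, 0, 4) — not enough cpu
  blocked: T_h wants (1, 2, 2), pool (4, 0, 4) — not enough cpu
  blocked: T_i wants (3, 1, 4), pool (4, 0, 4) — not enough cpu
Post-grant, the permanently blocked set is T_a, T_g, T_h and T_i.


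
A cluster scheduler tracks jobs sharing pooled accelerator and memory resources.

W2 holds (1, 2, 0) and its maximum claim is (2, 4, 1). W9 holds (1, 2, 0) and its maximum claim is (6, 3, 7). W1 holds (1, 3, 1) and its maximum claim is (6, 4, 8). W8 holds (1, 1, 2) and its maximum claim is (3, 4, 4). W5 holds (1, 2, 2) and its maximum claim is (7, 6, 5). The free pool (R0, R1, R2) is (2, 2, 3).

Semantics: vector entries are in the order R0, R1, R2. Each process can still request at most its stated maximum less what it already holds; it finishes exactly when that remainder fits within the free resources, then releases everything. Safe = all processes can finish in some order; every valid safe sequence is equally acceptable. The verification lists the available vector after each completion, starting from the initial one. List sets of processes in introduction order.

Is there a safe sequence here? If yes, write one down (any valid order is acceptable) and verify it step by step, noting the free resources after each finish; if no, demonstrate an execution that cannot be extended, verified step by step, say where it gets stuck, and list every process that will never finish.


UNSAFE — no complete ordering exists.
Key observation: once W2, W8 finish, the pool peaks at (4, 5, 5) — and every remaining process still needs more R0 than that.
Going as far as possible: W2, W8; after that, nothing fits. Check, step by step:
  pool = (2, 2, 3)
  W2: need (1, 2, 1) fits (2, 2, 3); releases (1, 2, 0), pool now (3, 4, 3)
  W8: need (2, 3, 2) fits (3, 4, 3); releases (1, 1, 2), pool now (4, 5, 5)
  W9 still needs (5, 1, 7) but only (4, 5, 5) is free — short on R0 and R2
  W1 still needs (5, 1, 7) but only (4, 5, 5) is free — short on R0 and R2
  W5 still needs (6, 4, 3) but only (4, 5, 5) is free — short on R0
Never able to finish: W9, W1 and W5.


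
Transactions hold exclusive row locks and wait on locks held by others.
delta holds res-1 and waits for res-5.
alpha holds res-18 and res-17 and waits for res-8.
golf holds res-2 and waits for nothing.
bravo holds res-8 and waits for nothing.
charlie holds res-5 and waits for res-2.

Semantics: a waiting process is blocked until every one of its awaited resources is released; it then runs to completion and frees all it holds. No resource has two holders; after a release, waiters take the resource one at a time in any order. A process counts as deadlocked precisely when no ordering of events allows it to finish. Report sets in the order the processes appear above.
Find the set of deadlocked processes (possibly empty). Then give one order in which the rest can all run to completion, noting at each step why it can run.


No process is deadlocked.
Key observation: although several processes wait, no cycle exists — each chain bottoms out at a free runner.
A valid finishing order for the others: bravo, golf, alpha, charlie, delta.
Verifying each step:
  bravo waits on nothing -> runs at once and releases res-8
  golf waits on nothing -> runs at once and releases res-2
  run alpha (all its waits — res-8 — are resolved); releases res-18 and res-17
  run charlie (all its waits — res-2 — are resolved); releases res-5
  run delta (all its waits — res-5 — are resolved); releases res-1


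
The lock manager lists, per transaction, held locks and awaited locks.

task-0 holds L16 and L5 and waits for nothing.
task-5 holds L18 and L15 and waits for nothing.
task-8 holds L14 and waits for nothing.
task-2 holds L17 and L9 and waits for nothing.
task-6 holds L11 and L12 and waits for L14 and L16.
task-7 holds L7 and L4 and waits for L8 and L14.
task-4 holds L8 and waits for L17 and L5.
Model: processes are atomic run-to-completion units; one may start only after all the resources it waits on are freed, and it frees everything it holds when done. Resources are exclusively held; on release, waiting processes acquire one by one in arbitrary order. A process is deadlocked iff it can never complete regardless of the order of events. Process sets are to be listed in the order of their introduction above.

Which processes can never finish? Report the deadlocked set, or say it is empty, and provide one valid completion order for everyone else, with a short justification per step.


The deadlocked set is empty.
Key observation: every chain of waits terminates; starting from the processes that wait on nothing, all the rest unlock in turn.
A valid finishing order for the others: task-0, task-2, task-4, task-8, task-6, task-5, task-7.
Check, step by step:
  run task-0 (it waits on nothing); releases L16 and L5
  run task-2 (it waits on nothing); releases L17 and L9
  task-4 waits on L17 and L5 — all released -> runs and releases L8
  run task-8 (it waits on nothing); releases L14
  task-6 waits on L14 and L16 — all released -> runs and releases L11 and L12
  run task-5 (it waits on nothing); releases L18 and L15
  task-7 waits on L8 and L14 — all released -> runs and releases L7 and L4


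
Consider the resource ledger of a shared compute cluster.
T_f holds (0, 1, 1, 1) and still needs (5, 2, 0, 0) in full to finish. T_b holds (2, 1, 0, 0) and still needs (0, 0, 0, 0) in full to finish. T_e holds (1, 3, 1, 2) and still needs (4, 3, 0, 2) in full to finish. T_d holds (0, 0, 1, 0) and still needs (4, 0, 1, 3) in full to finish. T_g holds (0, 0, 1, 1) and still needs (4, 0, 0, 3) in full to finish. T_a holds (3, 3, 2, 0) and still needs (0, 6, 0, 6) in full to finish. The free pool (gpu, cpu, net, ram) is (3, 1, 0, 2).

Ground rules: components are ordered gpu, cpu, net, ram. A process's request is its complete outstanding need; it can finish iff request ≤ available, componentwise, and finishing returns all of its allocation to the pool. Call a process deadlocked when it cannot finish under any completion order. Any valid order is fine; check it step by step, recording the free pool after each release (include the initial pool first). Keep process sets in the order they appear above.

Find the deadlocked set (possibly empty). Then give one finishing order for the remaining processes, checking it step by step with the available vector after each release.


The deadlocked set is empty.
Key observation: T_b leads a chain of completions in which each release enables another process.
The rest can finish in the order T_b, T_f, T_e, T_g, T_d, T_a. Step-by-step check:
  pool = (3, 1, 0, 2)
  T_b needs (0, 0, 0, 0) <= (3, 1, 0, 2) -> finishes; pool += (2, 1, 0, 0) = (5, 2, 0, 2)
  T_f needs (5, 2, 0, 0) <= (5, 2, 0, 2) -> finishes; pool += (0, 1, 1, 1) = (5, 3, 1, 3)
  T_e needs (4, 3, 0, 2) <= (5, 3, 1, 3) -> finishes; pool += (1, 3, 1, 2) = (6, 6, 2, 5)
  T_g needs (4, 0, 0, 3) <= (6, 6, 2, 5) -> finishes; pool += (0, 0, 1, 1) = (6, 6, 3, 6)
  T_d needs (4, 0, 1, 3) <= (6, 6, 3, 6) -> finishes; pool += (0, 0, 1, 0) = (6, 6, 4, 6)
  T_a needs (0, 6, 0, 6) <= (6, 6, 4, 6) -> finishes; pool += (3, 3, 2, 0) = (9, 9, 6, 6)


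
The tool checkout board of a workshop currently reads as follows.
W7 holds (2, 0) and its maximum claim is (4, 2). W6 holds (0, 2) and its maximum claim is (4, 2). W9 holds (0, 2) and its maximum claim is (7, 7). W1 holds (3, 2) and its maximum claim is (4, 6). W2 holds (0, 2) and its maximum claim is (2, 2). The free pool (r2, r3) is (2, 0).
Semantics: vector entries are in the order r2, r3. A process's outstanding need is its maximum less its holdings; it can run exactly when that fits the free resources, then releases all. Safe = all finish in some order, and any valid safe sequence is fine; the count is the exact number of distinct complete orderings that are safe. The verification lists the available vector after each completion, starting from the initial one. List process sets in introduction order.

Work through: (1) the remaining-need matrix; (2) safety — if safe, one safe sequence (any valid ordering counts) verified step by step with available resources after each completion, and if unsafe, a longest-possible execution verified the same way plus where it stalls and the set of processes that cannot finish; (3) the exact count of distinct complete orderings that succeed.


(1) Need matrix, components ordered r2, r3:
  W7: (2, 2)
  W6: (4, 0)
  W9: (7, 5)
  W1: (1, 4)
  W2: (2, 0)
(2) SAFE. One safe sequence: W2, W7, W6, W1, W9.
Key observation: W2 marks the first exact bind of the order: its need (2, 0) fits the free (2, 0) with zero slack on a requested resource.
Verifying each step:
  pool = (2, 0)
  run W2 (needs (2, 0), free (2, 0)); after release of (0, 2) the pool is (2, 2)
  run W7 (needs (2, 2), free (2, 2)); after release of (2, 0) the pool is (4, 2)
  run W6 (needs (4, 0), free (4, 2)); after release of (0, 2) the pool is (4, 4)
  run W1 (needs (1, 4), free (4, 4)); after release of (3, 2) the pool is (7, 6)
  run W9 (needs (7, 5), free (7, 6)); after release of (0, 2) the pool is (7, 8)
(3) Exactly 1 of the possible complete orderings is a safe sequence.


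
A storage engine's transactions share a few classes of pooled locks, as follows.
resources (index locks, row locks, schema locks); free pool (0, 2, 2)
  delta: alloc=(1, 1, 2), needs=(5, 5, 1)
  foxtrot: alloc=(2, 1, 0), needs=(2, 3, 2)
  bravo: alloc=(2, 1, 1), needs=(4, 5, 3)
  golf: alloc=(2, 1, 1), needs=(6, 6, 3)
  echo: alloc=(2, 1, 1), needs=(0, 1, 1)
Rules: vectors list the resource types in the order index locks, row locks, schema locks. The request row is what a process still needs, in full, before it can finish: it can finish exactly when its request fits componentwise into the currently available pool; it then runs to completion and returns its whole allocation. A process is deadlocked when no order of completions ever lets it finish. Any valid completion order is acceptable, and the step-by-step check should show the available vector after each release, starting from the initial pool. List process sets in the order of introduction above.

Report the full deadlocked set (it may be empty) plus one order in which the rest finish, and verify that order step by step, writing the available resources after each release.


Deadlocked set: delta, bravo and golf.
Key observation: the pool after echo, foxtrot is (4, 4, 3); every surviving request exceeds it in row locks, so progress ends there.
The rest can finish in the order echo, foxtrot. Check, step by step:
  pool = (0, 2, 2)
  echo needs (0, 1, 1) <= (0, 2, 2) -> finishes; pool += (2, 1, 1) = (2, 3, 3)
  foxtrot needs (2, 3, 2) <= (2, 3, 3) -> finishes; pool += (2, 1, 0) = (4, 4, 3)
None of the blocked processes ever fits:
  delta cannot run: need (5, 5, 1) vs free (4, 4, 3) (insufficient index locks and row locks)
  bravo cannot run: need (4, 5, 3) vs free (4, 4, 3) (insufficient row locks)
  golf cannot run: need (6, 6, 3) vs free (4, 4, 3) (insufficient index locks and row locks)


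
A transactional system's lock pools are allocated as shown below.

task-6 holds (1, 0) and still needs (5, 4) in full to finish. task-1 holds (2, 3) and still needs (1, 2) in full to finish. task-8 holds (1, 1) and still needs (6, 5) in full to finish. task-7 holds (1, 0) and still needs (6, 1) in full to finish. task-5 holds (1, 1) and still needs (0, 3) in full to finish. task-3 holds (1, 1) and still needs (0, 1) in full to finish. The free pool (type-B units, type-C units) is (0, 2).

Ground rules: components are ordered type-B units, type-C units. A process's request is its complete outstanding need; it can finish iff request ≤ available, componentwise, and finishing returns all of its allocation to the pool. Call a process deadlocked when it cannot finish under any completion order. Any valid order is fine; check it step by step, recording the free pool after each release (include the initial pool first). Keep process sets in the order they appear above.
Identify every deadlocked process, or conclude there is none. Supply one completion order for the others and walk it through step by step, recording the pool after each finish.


The deadlocked set is task-6, task-8 and task-7.
Key observation: the wall is type-B units: completing task-3, task-5, task-1 brings the pool only to (4, 7), and all the rest need more.
One completion order for the rest: task-3, task-5, task-1. Step-by-step check:
  pool = (0, 2)
  task-3 needs (0, 1) <= (0, 2) -> finishes; pool += (1, 1) = (1, 3)
  task-5 needs (0, 3) <= (1, 3) -> finishes; pool += (1, 1) = (2, 4)
  task-1 needs (1, 2) <= (2, 4) -> finishes; pool += (2, 3) = (4, 7)
The blocked processes can never fit:
  blocked: task-6 wants (5, 4), pool (4, 7) — not enough type-B units
  blocked: task-8 wants (6, 5), pool (4, 7) — not enough type-B units
  blocked: task-7 wants (6, 1), pool (4, 7) — not enough type-B units


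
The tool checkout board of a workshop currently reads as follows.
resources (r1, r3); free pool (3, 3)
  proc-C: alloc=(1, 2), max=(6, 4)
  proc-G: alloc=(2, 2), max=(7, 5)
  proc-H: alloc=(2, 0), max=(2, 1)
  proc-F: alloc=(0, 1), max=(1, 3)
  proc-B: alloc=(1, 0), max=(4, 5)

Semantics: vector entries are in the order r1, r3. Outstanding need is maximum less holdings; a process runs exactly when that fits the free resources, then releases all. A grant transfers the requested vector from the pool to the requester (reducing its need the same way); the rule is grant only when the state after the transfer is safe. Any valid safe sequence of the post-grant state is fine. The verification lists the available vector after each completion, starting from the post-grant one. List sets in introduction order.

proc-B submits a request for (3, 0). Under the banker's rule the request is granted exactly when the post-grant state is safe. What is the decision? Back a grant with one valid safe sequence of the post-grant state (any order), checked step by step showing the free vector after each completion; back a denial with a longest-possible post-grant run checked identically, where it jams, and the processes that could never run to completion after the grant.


DENY: after the grant no complete ordering would exist.
Key observation: after proc-H, proc-F the pool peaks at (2, 4), and each blocked process is short somewhere: proc-C on r1; proc-G on r1; proc-B on r3.
After a pretend grant, a maximal execution: proc-H, proc-F — then nothing else fits. Walking it through:
  pool = (0, 3)
  proc-H needs (0, 1) <= (0, 3) -> finishes; pool += (2, 0) = (2, 3)
  proc-F needs (1, 2) <= (2, 3) -> finishes; pool += (0, 1) = (2, 4)
  blocked: proc-C wants (5, 2), pool (2, 4) — not enough r1
  blocked: proc-G wants (5, 3), pool (2, 4) — not enough r1
  blocked: proc-B wants (0, 5), pool (2, 4) — not enough r3
Had the request been granted, proc-C, proc-G and proc-B could never finish.


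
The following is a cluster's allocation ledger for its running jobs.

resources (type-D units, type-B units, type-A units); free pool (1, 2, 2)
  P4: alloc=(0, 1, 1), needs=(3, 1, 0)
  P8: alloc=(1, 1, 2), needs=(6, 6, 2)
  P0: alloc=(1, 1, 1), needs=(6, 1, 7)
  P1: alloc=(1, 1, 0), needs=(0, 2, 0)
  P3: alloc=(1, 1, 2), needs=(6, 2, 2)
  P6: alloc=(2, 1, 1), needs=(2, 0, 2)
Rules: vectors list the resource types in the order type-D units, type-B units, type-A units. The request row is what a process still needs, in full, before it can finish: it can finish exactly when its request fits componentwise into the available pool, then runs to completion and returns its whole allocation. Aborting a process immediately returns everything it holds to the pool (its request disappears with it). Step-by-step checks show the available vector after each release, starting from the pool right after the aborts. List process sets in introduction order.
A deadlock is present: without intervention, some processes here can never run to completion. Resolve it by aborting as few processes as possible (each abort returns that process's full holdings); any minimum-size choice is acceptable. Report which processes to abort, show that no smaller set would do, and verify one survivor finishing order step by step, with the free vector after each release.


Minimum abort set: P8 and P3.
Key observation: P0 could never have finished before the abort; with (2, 2, 4) returned by P8 and P3, it fits at step 4.
No one abort is enough; case by case: P4 alone leaves P8 blocked (short on type-D units and type-B units); P8 alone leaves P0 blocked (short on type-D units and type-A units); P0 alone leaves P8 blocked (short on type-D units); P1 alone leaves P8 blocked (short on type-D units and type-B units); P3 alone leaves P8 blocked (short on type-D units); P6 alone leaves P8 blocked (short on type-D units and type-B units).
Survivors finish in the order: P1, P6, P4, P0. Walking it through (pool after the aborts first):
  pool = (3, 4, 6)
  P1 needs (0, 2, 0) <= (3, 4, 6) -> finishes; pool += (1, 1, 0) = (4, 5, 6)
  P6 needs (2, 0, 2) <= (4, 5, 6) -> finishes; pool += (2, 1, 1) = (6, 6, 7)
  P4 needs (3, 1, 0) <= (6, 6, 7) -> finishes; pool += (0, 1, 1) = (6, 7, 8)
  P0 needs (6, 1, 7) <= (6, 7, 8) -> finishes; pool += (1, 1, 1) = (7, 8, 9)


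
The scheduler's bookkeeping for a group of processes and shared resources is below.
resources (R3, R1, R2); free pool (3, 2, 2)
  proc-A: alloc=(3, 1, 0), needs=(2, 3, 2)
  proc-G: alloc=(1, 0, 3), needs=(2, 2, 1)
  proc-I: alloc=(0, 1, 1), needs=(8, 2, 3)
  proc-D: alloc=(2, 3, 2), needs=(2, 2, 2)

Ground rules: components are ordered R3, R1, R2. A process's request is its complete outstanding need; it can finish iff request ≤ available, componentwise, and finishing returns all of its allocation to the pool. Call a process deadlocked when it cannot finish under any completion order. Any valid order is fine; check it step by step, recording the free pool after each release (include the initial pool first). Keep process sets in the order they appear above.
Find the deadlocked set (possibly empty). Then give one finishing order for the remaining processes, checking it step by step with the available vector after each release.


No process is deadlocked.
Key observation: proc-D can run right away; the returned allocation unlocks the remaining processes in turn.
One completion order for the rest: proc-D, proc-A, proc-I, proc-G. Step-by-step check:
  pool = (3, 2, 2)
  proc-D needs (2, 2, 2) <= (3, 2, 2) -> finishes; pool += (2, 3, 2) = (5, 5, 4)
  proc-A needs (2, 3, 2) <= (5, 5, 4) -> finishes; pool += (3, 1, 0) = (8, 6, 4)
  proc-I needs (8, 2, 3) <= (8, 6, 4) -> finishes; pool += (0, 1, 1) = (8, 7, 5)
  proc-G needs (2, 2, 1) <= (8, 7, 5) -> finishes; pool += (1, 0, 3) = (9, 7, 8)


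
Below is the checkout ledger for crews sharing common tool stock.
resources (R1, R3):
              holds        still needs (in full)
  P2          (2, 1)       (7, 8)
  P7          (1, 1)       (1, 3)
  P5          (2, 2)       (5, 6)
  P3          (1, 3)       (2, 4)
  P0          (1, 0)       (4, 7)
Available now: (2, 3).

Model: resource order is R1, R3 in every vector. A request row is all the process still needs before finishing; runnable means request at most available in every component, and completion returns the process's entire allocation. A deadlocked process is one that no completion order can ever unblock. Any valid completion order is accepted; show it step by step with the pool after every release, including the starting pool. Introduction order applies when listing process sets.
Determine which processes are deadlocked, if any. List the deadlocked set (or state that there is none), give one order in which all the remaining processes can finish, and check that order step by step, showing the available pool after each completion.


No process is deadlocked.
Key observation: there is always a runnable process — P7 first — so the state unwinds completely.
One completion order for the rest: P7, P3, P0, P5, P2. Verifying each step:
  pool = (2, 3)
  run P7 (needs (1, 3), free (2, 3)); after release of (1, 1) the pool is (3, 4)
  run P3 (needs (2, 4), free (3, 4)); after release of (1, 3) the pool is (4, 7)
  run P0 (needs (4, 7), free (4, 7)); after release of (1, 0) the pool is (5, 7)
  run P5 (needs (5, 6), free (5, 7)); after release of (2, 2) the pool is (7, 9)
  run P2 (needs (7, 8), free (7, 9)); after release of (2, 1) the pool is (9, 10)


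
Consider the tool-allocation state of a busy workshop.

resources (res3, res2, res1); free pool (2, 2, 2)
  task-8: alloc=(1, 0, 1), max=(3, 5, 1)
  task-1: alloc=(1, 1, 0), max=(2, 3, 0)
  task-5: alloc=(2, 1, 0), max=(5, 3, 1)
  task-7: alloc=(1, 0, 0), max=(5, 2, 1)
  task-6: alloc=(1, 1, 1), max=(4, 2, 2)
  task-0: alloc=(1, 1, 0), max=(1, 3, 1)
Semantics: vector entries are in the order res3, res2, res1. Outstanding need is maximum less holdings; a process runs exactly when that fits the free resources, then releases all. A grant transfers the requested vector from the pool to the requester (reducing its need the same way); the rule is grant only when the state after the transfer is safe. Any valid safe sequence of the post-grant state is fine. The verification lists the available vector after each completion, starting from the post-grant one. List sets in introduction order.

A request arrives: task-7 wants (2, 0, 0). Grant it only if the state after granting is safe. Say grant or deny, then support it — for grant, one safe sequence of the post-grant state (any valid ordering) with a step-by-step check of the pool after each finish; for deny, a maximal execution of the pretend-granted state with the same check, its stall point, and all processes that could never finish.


GRANT — the state after the grant stays safe, e.g. via task-0, task-1, task-7, task-5, task-6, task-8.
Key observation: post-grant, (0, 2, 2) remains, and an order beginning with task-0 completes everyone.
Verifying the post-grant state step by step:
  pool = (0, 2, 2)
  run task-0 (needs (0, 2, 1), free (0, 2, 2)); after release of (1, 1, 0) the pool is (1, 3, 2)
  run task-1 (needs (1, 2, 0), free (1, 3, 2)); after release of (1, 1, 0) the pool is (2, 4, 2)
  run task-7 (needs (2, 2, 1), free (2, 4, 2)); after release of (3, 0, 0) the pool is (5, 4, 2)
  run task-5 (needs (3, 2, 1), free (5, 4, 2)); after release of (2, 1, 0) the pool is (7, 5, 2)
  run task-6 (needs (3, 1, 1), free (7, 5, 2)); after release of (1, 1, 1) the pool is (8, 6, 3)
  run task-8 (needs (2, 5, 0), free (8, 6, 3)); after release of (1, 0, 1) the pool is (9, 6, 4)


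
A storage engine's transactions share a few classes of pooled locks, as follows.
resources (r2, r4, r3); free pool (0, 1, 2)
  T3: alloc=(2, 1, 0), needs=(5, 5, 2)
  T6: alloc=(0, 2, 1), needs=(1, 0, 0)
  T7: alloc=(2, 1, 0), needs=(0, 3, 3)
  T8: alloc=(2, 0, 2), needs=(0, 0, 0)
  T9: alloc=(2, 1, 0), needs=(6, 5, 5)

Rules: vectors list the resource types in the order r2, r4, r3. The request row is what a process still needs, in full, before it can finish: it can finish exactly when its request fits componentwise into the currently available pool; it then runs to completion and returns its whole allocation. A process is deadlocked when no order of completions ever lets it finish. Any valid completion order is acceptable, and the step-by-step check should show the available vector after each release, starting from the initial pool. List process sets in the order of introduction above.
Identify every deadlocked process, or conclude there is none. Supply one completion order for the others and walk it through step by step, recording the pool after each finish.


Deadlocked set: T3 and T9.
Key observation: even finishing T8, T6, T7 leaves just (4, 4, 5) free — too little r2 for any of the remaining processes.
A valid finishing order for the others: T8, T6, T7. Step-by-step check:
  pool = (0, 1, 2)
  T8: need (0, 0, 0) fits (0, 1, 2); releases (2, 0, 2), pool now (2, 1, 4)
  T6: need (1, 0, 0) fits (2, 1, 4); releases (0, 2, 1), pool now (2, 3, 5)
  T7: need (0, 3, 3) fits (2, 3, 5); releases (2, 1, 0), pool now (4, 4, 5)
The stuck group stays short no matter what:
  T3 still needs (5, 5, 2) but only (4, 4, 5) is free — short on r2 and r4
  T9 still needs (6, 5, 5) but only (4, 4, 5) is free — short on r2 and r4


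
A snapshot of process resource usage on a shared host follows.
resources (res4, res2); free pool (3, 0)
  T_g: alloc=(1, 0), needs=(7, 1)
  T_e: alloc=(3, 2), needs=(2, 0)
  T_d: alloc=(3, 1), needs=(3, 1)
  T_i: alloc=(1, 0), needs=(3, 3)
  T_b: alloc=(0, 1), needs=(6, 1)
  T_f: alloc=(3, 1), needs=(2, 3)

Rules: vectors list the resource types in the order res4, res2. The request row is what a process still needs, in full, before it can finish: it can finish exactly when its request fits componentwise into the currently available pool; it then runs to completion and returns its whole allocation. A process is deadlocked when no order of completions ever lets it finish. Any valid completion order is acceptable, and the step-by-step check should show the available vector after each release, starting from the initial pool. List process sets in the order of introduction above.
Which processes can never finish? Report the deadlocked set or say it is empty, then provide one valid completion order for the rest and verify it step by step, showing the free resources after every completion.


No process is deadlocked.
Key observation: beginning at T_e, releases accumulate fast enough that every process eventually fits.
A valid finishing order for the others: T_e, T_b, T_f, T_g, T_d, T_i. Step-by-step check:
  pool = (3, 0)
  T_e needs (2, 0) <= (3, 0) -> finishes; pool += (3, 2) = (6, 2)
  T_b needs (6, 1) <= (6, 2) -> finishes; pool += (0, 1) = (6, 3)
  T_f needs (2, 3) <= (6, 3) -> finishes; pool += (3, 1) = (9, 4)
  T_g needs (7, 1) <= (9, 4) -> finishes; pool += (1, 0) = (10, 4)
  T_d needs (3, 1) <= (10, 4) -> finishes; pool += (3, 1) = (13, 5)
  T_i needs (3, 3) <= (13, 5) -> finishes; pool += (1, 0) = (14, 5)


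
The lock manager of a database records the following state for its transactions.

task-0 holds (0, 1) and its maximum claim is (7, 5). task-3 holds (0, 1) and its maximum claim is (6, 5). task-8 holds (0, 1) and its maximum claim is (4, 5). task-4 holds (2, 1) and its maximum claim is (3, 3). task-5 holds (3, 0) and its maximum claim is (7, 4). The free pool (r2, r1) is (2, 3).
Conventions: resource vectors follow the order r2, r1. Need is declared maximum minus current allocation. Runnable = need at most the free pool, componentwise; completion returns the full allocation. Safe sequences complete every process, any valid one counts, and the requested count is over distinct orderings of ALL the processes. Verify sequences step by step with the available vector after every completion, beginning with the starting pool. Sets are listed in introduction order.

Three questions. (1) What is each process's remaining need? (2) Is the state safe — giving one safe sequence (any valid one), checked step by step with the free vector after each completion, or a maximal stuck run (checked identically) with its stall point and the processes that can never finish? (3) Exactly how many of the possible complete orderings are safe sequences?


(1) Need matrix, components ordered r2, r1:
  task-0: (7, 4)
  task-3: (6, 4)
  task-8: (4, 4)
  task-4: (1, 2)
  task-5: (4, 4)
(2) SAFE, for example via the order task-4, task-5, task-3, task-8, task-0.
Key observation: task-5 marks the first exact bind of the order: its need (4, 4) fits the free (4, 4) with zero slack on a requested resource.
Check, step by step:
  pool = (2, 3)
  run task-4 (needs (1, 2), free (2, 3)); after release of (2, 1) the pool is (4, 4)
  run task-5 (needs (4, 4), free (4, 4)); after release of (3, 0) the pool is (7, 4)
  run task-3 (needs (6, 4), free (7, 4)); after release of (0, 1) the pool is (7, 5)
  run task-8 (needs (4, 4), free (7, 5)); after release of (0, 1) the pool is (7, 6)
  run task-0 (needs (7, 4), free (7, 6)); after release of (0, 1) the pool is (7, 7)
(3) The exact count: 8 of the possible complete orderings are safe sequences.
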